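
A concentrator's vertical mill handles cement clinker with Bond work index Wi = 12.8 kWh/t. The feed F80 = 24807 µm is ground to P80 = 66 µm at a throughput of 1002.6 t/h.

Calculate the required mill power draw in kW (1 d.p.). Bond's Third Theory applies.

Bond:  W = 10 Wi (1/√P − 1/√F)
W = 10·12.8·(1/√66 − 1/√24807) = 10·12.8·(0.116742) = 14.9430 kWh/t
P = W·T = 14.9430·1002.6 = 14981.9 kW

P = 14981.9 kW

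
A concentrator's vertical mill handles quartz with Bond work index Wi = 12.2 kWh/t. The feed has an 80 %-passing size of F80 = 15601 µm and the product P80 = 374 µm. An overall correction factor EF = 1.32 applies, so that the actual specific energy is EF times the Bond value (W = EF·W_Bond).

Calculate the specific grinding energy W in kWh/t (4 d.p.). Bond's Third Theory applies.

W = 10·Wi·[P80^(−½) − F80^(−½)]
1/√374 = 0.051709;  1/√15601 = 0.008006
W = 10·12.2·(0.051709 − 0.008006) = 5.3317 kWh/t
With EF = 1.32: W = 5.3317·1.32 = 7.0379 kWh/t

W = 7.0379 kWh/t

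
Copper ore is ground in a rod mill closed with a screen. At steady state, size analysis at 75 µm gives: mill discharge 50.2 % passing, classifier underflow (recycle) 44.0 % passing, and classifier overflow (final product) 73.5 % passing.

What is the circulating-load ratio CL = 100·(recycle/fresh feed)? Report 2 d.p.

CL = 375.81 %

Let r = R/F. Size balance at 75 µm:
d + r·d = r·u + o → r(d−u) = o−d
r = (73.5 − 50.2)/(50.2 − 44.0) = 23.3/6.2 = 3.7581
CL = 100·r = 375.81 %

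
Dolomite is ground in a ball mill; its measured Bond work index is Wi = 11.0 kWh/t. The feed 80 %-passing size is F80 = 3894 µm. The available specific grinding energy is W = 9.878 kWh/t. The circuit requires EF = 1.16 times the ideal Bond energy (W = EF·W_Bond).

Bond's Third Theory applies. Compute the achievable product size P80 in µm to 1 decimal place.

P80 = 114.5 µm

W = 10 Wi / √P80 − 10 Wi / √F80
W_Bond = W / EF = 9.878 / 1.16 = 8.5155 kWh/t
P80^-0.5 = F80^-0.5 + W_Bond/(10 Wi)
  = 8.5155/(10·11.0) + 1/√3894 = 0.077414 + 0.016025 = 0.093439
P80 = (1/0.093439)² = 10.7022² = 114.54 µm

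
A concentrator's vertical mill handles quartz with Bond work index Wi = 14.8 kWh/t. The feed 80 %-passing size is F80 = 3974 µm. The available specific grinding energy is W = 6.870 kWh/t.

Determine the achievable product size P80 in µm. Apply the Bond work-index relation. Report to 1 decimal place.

W = 10 Wi / √P80 − 10 Wi / √F80
⇒ 1/√P80 = W/(10 Wi) + 1/√F80
  = 6.8700/(10·14.8) + 1/√3974 = 0.046419 + 0.015863 = 0.062282
P80 = (1/0.062282)² = 16.0560² = 257.80 µm

P80 = 257.8 µm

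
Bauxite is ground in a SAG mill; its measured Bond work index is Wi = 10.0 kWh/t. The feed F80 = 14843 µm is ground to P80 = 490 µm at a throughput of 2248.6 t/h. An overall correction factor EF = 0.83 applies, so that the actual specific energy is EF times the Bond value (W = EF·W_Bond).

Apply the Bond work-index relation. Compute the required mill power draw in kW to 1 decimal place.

W = 10 Wi / √P80 − 10 Wi / √F80
W = 10·10.0·(1/√490 − 1/√14843) = 10·10.0·(0.036967) = 3.6967 kWh/t
Apply correction: 3.6967 × 0.83 = 3.0683 kWh/t
P = W·T = 3.0683·2248.6 = 6899.4 kW

P = 6899.4 kW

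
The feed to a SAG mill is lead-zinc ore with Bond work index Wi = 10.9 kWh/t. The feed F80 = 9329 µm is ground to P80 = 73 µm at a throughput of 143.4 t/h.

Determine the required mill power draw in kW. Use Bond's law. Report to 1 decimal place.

P = 1667.6 kW

Bond:  W = 10 Wi (1/√P − 1/√F)
W = 10·10.9·(1/√73 − 1/√9329) = 10·10.9·(0.106688) = 11.6290 kWh/t
P_mill = W·ṁ = 11.6290·143.4 = 1667.6 kW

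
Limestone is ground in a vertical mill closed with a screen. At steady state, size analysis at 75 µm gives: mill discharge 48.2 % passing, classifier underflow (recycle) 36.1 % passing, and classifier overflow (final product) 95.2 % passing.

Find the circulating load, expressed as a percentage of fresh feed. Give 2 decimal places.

CL = 388.43 %

Let r = R/F. Size balance at 75 µm:
(1+r)·d = r·u + o ⇒ r = (o−d)/(d−u)
r = (95.2 − 48.2)/(48.2 − 36.1) = 47.0/12.1 = 3.8843
CL = 100·r = 388.43 %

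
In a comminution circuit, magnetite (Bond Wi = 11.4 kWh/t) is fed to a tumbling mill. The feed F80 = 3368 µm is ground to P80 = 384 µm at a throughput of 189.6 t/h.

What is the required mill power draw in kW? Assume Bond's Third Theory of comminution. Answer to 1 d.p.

P = 730.6 kW

W = 10 Wi / √P80 − 10 Wi / √F80
W = 10·11.4·(1/√384 − 1/√3368) = 10·11.4·(0.033800) = 3.8532 kWh/t
Mill draw = 3.8532 × 189.6 = 730.6 kW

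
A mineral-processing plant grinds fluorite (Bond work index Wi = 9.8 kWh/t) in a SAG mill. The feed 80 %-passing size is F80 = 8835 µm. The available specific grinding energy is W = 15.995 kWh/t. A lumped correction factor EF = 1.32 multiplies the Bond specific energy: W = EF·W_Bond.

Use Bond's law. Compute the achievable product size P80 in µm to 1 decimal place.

P80 = 55.5 µm

Bond: W = 10·Wi·(1/√P80 − 1/√F80)
W_Bond = W / EF = 15.995 / 1.32 = 12.1174 kWh/t
P80^-0.5 = F80^-0.5 + W_Bond/(10 Wi)
  = 12.1174/(10·9.8) + 1/√8835 = 0.123647 + 0.010639 = 0.134286
P80 = (1/0.134286)² = 7.4468² = 55.45 µm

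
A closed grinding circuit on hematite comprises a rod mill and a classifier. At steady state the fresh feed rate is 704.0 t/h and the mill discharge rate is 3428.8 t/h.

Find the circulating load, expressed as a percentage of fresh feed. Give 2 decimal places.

Discharge = new feed + return, hence
R = M − F = 3428.8 − 704.0 = 2724.8 t/h
CL = 100·R/F = 100·2724.8/704.0 = 387.05 %

CL = 387.05 %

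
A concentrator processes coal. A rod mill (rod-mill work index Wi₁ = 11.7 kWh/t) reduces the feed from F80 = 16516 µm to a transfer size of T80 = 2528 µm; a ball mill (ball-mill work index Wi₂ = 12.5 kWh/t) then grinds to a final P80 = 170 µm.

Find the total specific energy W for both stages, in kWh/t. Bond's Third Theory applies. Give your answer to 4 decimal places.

W = 8.5175 kWh/t

W_Bond = 10·Wi·(1/√P₈₀ − 1/√F₈₀)
Stage 1 (16516→2528 µm, Wi₁=11.7): W₁ = 10·11.7·(0.019889 − 0.007781) = 1.4166 kWh/t
Stage 2 (2528→170 µm, Wi₂=12.5): W₂ = 10·12.5·(0.076696 − 0.019889) = 7.1009 kWh/t
W = W₁ + W₂ = 1.4166 + 7.1009 = 8.5175 kWh/t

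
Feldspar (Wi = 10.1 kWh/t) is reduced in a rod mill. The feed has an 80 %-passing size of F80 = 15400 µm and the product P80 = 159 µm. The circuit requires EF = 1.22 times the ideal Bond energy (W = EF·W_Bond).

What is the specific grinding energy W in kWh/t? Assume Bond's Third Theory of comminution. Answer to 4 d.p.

W = 8.7790 kWh/t

Bond: W = 10·Wi·(1/√P80 − 1/√F80)
1/√159 = 0.079305;  1/√15400 = 0.008058
W = 10·10.1·(0.079305 − 0.008058) = 7.1959 kWh/t
Corrected W = EF·W_Bond = 1.22·7.1959 = 8.7790 kWh/t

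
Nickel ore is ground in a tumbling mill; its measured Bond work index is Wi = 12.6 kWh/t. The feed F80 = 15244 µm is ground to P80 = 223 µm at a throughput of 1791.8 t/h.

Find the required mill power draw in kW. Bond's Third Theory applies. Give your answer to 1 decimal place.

W = 10 Wi (P80^-0.5 − F80^-0.5)
W = 10·12.6·(1/√223 − 1/√15244) = 10·12.6·(0.058866) = 7.4171 kWh/t
Mill draw = 7.4171 × 1791.8 = 13289.9 kW

P = 13289.9 kW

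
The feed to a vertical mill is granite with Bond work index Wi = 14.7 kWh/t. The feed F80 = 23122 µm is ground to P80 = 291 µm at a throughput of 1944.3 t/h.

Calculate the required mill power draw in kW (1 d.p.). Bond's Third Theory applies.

W_Bond = 10·Wi·(1/√P₈₀ − 1/√F₈₀)
W = 10·14.7·(1/√291 − 1/√23122) = 10·14.7·(0.052045) = 7.6506 kWh/t
P = W·T = 7.6506·1944.3 = 14875.0 kW

P = 14875.0 kW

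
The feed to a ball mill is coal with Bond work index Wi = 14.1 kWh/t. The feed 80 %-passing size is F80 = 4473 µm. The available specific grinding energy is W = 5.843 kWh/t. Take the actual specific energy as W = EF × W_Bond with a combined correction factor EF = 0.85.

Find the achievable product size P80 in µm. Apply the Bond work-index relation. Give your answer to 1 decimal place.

P80 = 246.4 µm

Bond: W = 10·Wi·(1/√P80 − 1/√F80)
W_Bond = W / EF = 5.843 / 0.85 = 6.8741 kWh/t
⇒ 1/√P80 = W_Bond/(10 Wi) + 1/√F80
  = 6.8741/(10·14.1) + 1/√4473 = 0.048753 + 0.014952 = 0.063705
P80 = (1/0.063705)² = 15.6974² = 246.41 µm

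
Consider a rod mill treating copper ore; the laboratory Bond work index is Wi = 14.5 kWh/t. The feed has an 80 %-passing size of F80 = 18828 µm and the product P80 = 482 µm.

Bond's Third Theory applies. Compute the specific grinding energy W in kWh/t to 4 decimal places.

W = 10 Wi (P80^-0.5 − F80^-0.5)
1/√482 = 0.045549;  1/√18828 = 0.007288
W = 10·14.5·(0.045549 − 0.007288) = 5.5478 kWh/t

W = 5.5478 kWh/t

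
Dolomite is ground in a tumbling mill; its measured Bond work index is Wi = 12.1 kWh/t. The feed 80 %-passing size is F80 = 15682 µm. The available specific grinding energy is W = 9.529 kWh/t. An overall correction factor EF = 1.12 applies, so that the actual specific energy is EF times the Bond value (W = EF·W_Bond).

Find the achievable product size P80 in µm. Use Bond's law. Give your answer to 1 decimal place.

W_Bond = 10·Wi·(1/√P₈₀ − 1/√F₈₀)
W_Bond = W / EF = 9.529 / 1.12 = 8.5080 kWh/t
P80^-0.5 = F80^-0.5 + W_Bond/(10 Wi)
  = 8.5080/(10·12.1) + 1/√15682 = 0.070314 + 0.007985 = 0.078300
P80 = (1/0.078300)² = 12.7714² = 163.11 µm

P80 = 163.1 µm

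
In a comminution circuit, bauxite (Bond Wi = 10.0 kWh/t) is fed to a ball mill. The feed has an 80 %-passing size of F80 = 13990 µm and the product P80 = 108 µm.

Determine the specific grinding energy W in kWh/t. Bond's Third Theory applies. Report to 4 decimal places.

W = 8.7770 kWh/t

Bond:  W = 10 Wi (1/√P − 1/√F)
1/√108 = 0.096225;  1/√13990 = 0.008455
W = 10·10.0·(0.096225 − 0.008455) = 8.7770 kWh/t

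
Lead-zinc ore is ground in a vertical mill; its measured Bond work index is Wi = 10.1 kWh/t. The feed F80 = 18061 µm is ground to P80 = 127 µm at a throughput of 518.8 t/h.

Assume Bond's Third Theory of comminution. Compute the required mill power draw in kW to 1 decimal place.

P = 4259.7 kW

W_Bond = 10·Wi·(1/√P₈₀ − 1/√F₈₀)
W = 10·10.1·(1/√127 − 1/√18061) = 10·10.1·(0.081295) = 8.2108 kWh/t
P_mill = W·ṁ = 8.2108·518.8 = 4259.7 kW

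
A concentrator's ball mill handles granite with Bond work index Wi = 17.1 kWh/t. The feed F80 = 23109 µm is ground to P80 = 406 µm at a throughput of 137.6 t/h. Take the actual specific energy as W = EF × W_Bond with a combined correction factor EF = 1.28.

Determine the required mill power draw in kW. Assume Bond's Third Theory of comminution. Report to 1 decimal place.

W = 10·Wi·[P80^(−½) − F80^(−½)]
W = 10·17.1·(1/√406 − 1/√23109) = 10·17.1·(0.043051) = 7.3617 kWh/t
W_actual = 1.28 × 7.3617 = 9.4230 kWh/t
Mill draw = 9.4230 × 137.6 = 1296.6 kW

P = 1296.6 kW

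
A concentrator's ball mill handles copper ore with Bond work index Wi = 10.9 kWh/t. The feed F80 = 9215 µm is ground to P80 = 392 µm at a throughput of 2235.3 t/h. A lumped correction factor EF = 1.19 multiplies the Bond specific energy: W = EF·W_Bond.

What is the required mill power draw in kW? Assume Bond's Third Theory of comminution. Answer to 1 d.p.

P = 11623.8 kW

W = 10 Wi (P80^-0.5 − F80^-0.5)
W = 10·10.9·(1/√392 − 1/√9215) = 10·10.9·(0.040090) = 4.3699 kWh/t
Corrected W = EF·W_Bond = 1.19·4.3699 = 5.2001 kWh/t
P = W·T = 5.2001·2235.3 = 11623.8 kW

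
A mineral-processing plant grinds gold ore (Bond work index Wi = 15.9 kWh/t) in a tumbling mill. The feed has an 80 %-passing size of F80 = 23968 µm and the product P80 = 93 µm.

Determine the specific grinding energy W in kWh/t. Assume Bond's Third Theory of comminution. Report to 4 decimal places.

W = 10 Wi (1/√P80 − 1/√F80)  [Bond]
1/√93 = 0.103695;  1/√23968 = 0.006459
W = 10·15.9·(0.103695 − 0.006459) = 15.4605 kWh/t

W = 15.4605 kWh/t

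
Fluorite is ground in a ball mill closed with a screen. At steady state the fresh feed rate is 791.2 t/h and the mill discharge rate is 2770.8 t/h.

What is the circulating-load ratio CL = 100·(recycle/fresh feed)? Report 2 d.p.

CL = 250.20 %

Steady state: M = F + R.
R = M − F = 2770.8 − 791.2 = 1979.6 t/h
CL = 100·R/F = 100·1979.6/791.2 = 250.20 %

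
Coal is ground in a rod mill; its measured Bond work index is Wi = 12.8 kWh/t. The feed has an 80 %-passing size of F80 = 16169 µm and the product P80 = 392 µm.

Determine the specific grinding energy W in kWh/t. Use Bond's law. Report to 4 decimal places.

W = 10 Wi (P80^-0.5 − F80^-0.5)
1/√392 = 0.050508;  1/√16169 = 0.007864
W = 10·12.8·(0.050508 − 0.007864) = 5.4583 kWh/t

W = 5.4583 kWh/t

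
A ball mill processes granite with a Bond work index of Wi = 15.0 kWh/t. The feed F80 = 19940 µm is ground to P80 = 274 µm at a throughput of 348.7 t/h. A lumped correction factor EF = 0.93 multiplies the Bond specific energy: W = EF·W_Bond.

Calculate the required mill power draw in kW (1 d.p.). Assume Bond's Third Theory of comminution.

W = 10 Wi (P80^-0.5 − F80^-0.5)
W = 10·15.0·(1/√274 − 1/√19940) = 10·15.0·(0.053331) = 7.9996 kWh/t
Apply correction: 7.9996 × 0.93 = 7.4396 kWh/t
P_mill = W·ṁ = 7.4396·348.7 = 2594.2 kW

P = 2594.2 kW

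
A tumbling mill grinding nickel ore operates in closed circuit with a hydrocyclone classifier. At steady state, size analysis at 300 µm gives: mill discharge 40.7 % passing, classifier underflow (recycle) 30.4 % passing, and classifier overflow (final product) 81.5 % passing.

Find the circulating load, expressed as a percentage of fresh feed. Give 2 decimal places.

Balance %-passing 300 µm (r = R/F):
Fd + Rd = Ru + Fo ⇒ R/F = (o−d)/(d−u)
r = (81.5 − 40.7)/(40.7 − 30.4) = 40.8/10.3 = 3.9612
CL = 100·r = 396.12 %

CL = 396.12 %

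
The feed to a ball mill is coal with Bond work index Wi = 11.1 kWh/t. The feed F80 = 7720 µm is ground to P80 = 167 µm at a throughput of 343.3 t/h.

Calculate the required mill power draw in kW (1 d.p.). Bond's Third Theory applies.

W = 10·Wi·(P80^(-½) − F80^(-½))
W = 10·11.1·(1/√167 − 1/√7720) = 10·11.1·(0.066001) = 7.3261 kWh/t
Power = W × throughput = 7.3261 kWh/t × 343.3 t/h = 2515.1 kW

P = 2515.1 kW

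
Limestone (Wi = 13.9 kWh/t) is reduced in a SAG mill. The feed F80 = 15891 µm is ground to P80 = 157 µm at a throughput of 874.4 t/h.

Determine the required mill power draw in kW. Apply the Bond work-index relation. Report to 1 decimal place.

P = 8735.9 kW

W = 10·Wi·[P80^(−½) − F80^(−½)]
W = 10·13.9·(1/√157 − 1/√15891) = 10·13.9·(0.071876) = 9.9908 kWh/t
P_mill = W·ṁ = 9.9908·874.4 = 8735.9 kW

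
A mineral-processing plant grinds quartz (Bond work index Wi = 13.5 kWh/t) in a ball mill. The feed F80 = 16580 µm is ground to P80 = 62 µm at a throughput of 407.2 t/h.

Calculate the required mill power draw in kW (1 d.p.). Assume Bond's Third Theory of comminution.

P = 6554.5 kW

Bond:  W = 10 Wi (1/√P − 1/√F)
W = 10·13.5·(1/√62 − 1/√16580) = 10·13.5·(0.119234) = 16.0966 kWh/t
Mill draw = 16.0966 × 407.2 = 6554.5 kW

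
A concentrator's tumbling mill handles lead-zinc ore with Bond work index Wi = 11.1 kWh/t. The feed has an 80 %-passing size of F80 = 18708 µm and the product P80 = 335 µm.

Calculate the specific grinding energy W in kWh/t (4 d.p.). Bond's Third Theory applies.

W = 10 Wi (P80^-0.5 − F80^-0.5)
1/√335 = 0.054636;  1/√18708 = 0.007311
W = 10·11.1·(0.054636 − 0.007311) = 5.2530 kWh/t

W = 5.2530 kWh/t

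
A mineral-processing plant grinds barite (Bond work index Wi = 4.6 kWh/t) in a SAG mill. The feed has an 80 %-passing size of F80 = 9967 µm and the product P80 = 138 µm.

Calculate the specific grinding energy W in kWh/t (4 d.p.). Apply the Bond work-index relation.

Bond:  W = 10 Wi (1/√P − 1/√F)
1/√138 = 0.085126;  1/√9967 = 0.010017
W = 10·4.6·(0.085126 − 0.010017) = 3.4550 kWh/t

W = 3.4550 kWh/t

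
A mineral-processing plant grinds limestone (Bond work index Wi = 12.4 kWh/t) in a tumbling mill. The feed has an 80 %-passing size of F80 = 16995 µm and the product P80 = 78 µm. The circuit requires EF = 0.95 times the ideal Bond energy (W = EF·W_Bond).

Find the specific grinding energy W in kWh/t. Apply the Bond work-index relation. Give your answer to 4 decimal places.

W = 10·Wi·(P80^(-½) − F80^(-½))
1/√78 = 0.113228;  1/√16995 = 0.007671
W = 10·12.4·(0.113228 − 0.007671) = 13.0891 kWh/t
Corrected W = EF·W_Bond = 0.95·13.0891 = 12.4346 kWh/t

W = 12.4346 kWh/t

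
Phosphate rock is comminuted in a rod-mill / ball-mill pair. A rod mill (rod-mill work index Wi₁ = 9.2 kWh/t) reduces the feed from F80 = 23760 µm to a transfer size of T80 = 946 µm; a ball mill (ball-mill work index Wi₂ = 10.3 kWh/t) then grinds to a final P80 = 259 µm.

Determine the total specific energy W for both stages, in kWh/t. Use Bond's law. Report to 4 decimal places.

W = 10 Wi (1/√P80 − 1/√F80)  [Bond]
Stage 1 (23760→946 µm, Wi₁=9.2): W₁ = 10·9.2·(0.032513 − 0.006487) = 2.3943 kWh/t
Stage 2 (946→259 µm, Wi₂=10.3): W₂ = 10·10.3·(0.062137 − 0.032513) = 3.0513 kWh/t
W = W₁ + W₂ = 2.3943 + 3.0513 = 5.4456 kWh/t

W = 5.4456 kWh/t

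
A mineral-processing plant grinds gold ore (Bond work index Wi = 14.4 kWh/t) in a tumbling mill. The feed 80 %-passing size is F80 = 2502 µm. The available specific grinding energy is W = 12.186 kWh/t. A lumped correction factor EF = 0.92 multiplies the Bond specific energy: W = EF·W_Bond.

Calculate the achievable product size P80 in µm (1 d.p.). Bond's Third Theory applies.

W = 10 Wi / √P80 − 10 Wi / √F80
W_Bond = W / EF = 12.186 / 0.92 = 13.2457 kWh/t
P80^-0.5 = F80^-0.5 + W_Bond/(10 Wi)
  = 13.2457/(10·14.4) + 1/√2502 = 0.091984 + 0.019992 = 0.111976
P80 = (1/0.111976)² = 8.9305² = 79.75 µm

P80 = 79.8 µm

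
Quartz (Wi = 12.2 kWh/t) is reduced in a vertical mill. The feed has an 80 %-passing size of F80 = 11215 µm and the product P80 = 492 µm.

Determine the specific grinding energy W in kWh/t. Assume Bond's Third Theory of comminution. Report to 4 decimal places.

W = 4.3482 kWh/t

Bond: W = 10·Wi·(1/√P80 − 1/√F80)
1/√492 = 0.045083;  1/√11215 = 0.009443
W = 10·12.2·(0.045083 − 0.009443) = 4.3482 kWh/t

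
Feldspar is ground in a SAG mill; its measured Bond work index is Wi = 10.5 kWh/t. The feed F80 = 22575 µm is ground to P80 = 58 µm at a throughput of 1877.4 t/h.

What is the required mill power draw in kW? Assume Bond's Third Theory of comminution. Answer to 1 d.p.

W = 10·Wi·(P80^(-½) − F80^(-½))
W = 10·10.5·(1/√58 − 1/√22575) = 10·10.5·(0.124651) = 13.0883 kWh/t
Power = W × throughput = 13.0883 kWh/t × 1877.4 t/h = 24572.0 kW

P = 24572.0 kW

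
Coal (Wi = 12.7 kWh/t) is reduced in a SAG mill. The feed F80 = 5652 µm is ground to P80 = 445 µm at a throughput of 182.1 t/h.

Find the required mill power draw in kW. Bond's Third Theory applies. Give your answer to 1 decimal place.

P = 788.7 kW

W_Bond = 10·Wi·(1/√P₈₀ − 1/√F₈₀)
W = 10·12.7·(1/√445 − 1/√5652) = 10·12.7·(0.034103) = 4.3311 kWh/t
Power = W × throughput = 4.3311 kWh/t × 182.1 t/h = 788.7 kW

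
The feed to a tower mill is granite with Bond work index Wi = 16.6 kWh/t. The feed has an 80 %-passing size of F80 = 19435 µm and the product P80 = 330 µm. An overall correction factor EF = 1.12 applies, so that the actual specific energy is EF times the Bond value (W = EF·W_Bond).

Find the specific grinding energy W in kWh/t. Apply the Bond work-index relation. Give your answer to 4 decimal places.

Bond: W = 10·Wi·(1/√P80 − 1/√F80)
1/√330 = 0.055048;  1/√19435 = 0.007173
W = 10·16.6·(0.055048 − 0.007173) = 7.9473 kWh/t
W_actual = 1.12 × 7.9473 = 8.9009 kWh/t

W = 8.9009 kWh/t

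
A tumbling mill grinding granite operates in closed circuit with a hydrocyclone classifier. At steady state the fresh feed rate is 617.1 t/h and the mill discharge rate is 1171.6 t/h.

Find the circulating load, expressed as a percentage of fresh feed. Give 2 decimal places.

CL = 89.86 %

Discharge = new feed + return, hence
R = M − F = 1171.6 − 617.1 = 554.5 t/h
CL = 100·R/F = 100·554.5/617.1 = 89.86 %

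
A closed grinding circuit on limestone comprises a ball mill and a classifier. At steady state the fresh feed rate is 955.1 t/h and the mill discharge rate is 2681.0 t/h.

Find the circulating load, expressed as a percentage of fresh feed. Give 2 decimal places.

CL = 180.70 %

Steady state: M = F + R.
R = M − F = 2681.0 − 955.1 = 1725.9 t/h
CL = 100·R/F = 100·1725.9/955.1 = 180.70 %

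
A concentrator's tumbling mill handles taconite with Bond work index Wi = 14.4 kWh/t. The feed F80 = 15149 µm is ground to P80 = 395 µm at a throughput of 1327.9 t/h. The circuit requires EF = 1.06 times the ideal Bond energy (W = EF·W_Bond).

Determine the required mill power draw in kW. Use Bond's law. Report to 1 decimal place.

W_Bond = 10·Wi·(1/√P₈₀ − 1/√F₈₀)
W = 10·14.4·(1/√395 − 1/√15149) = 10·14.4·(0.042191) = 6.0755 kWh/t
Apply correction: 6.0755 × 1.06 = 6.4400 kWh/t
P = W·T = 6.4400·1327.9 = 8551.7 kW

P = 8551.7 kW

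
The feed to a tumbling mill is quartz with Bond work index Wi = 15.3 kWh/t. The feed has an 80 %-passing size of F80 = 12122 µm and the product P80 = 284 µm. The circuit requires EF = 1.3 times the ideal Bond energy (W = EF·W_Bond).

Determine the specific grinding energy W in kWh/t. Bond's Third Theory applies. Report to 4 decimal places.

W = 9.9960 kWh/t

W = 10·Wi·(P80^(-½) − F80^(-½))
1/√284 = 0.059339;  1/√12122 = 0.009083
W = 10·15.3·(0.059339 − 0.009083) = 7.6892 kWh/t
Corrected W = EF·W_Bond = 1.3·7.6892 = 9.9960 kWh/t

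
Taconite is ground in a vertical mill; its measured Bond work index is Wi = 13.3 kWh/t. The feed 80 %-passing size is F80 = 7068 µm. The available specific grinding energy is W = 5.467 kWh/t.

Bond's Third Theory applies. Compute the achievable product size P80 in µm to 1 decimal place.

Bond: W = 10·Wi·(1/√P80 − 1/√F80)
⇒ 1/√P80 = W/(10·Wi) + 1/√F80
  = 5.4670/(10·13.3) + 1/√7068 = 0.041105 + 0.011895 = 0.053000
P80 = (1/0.053000)² = 18.8680² = 356.00 µm

P80 = 356.0 µm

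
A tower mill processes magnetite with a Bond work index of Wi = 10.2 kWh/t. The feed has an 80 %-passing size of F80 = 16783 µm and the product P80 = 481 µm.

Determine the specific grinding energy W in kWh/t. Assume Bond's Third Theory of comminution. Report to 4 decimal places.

W = 3.8635 kWh/t

W = 10 Wi (1/√P80 − 1/√F80)  [Bond]
1/√481 = 0.045596;  1/√16783 = 0.007719
W = 10·10.2·(0.045596 − 0.007719) = 3.8635 kWh/t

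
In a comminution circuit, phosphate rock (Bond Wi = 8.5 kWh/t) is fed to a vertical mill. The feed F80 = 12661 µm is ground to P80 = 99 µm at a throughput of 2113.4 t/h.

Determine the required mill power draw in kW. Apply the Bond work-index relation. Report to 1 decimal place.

P = 16457.9 kW

W = 10 Wi (1/√P80 − 1/√F80)  [Bond]
W = 10·8.5·(1/√99 − 1/√12661) = 10·8.5·(0.091617) = 7.7874 kWh/t
Power = W × throughput = 7.7874 kWh/t × 2113.4 t/h = 16457.9 kW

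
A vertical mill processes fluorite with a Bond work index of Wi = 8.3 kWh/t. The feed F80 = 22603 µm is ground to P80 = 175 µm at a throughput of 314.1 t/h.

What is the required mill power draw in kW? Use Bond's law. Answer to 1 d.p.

P = 1797.3 kW

W = 10 Wi (1/√P80 − 1/√F80)  [Bond]
W = 10·8.3·(1/√175 − 1/√22603) = 10·8.3·(0.068941) = 5.7221 kWh/t
P_mill = W·ṁ = 5.7221·314.1 = 1797.3 kW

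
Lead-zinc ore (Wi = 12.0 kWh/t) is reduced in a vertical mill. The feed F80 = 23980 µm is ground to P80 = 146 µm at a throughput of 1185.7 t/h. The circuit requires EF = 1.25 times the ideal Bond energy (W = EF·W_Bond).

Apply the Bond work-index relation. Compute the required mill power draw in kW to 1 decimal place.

P = 13570.9 kW

W = 10 Wi / √P80 − 10 Wi / √F80
W = 10·12.0·(1/√146 − 1/√23980) = 10·12.0·(0.076303) = 9.1564 kWh/t
W_actual = 1.25 × 9.1564 = 11.4454 kWh/t
P_mill = W·ṁ = 11.4454·1185.7 = 13570.9 kW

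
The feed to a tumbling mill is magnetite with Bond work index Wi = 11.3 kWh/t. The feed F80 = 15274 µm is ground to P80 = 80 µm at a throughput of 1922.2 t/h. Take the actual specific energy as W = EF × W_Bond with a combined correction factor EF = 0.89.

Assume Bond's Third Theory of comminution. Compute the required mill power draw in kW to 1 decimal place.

W = 10·Wi·(P80^(-½) − F80^(-½))
W = 10·11.3·(1/√80 − 1/√15274) = 10·11.3·(0.103712) = 11.7195 kWh/t
Apply correction: 11.7195 × 0.89 = 10.4303 kWh/t
P_mill = W·ṁ = 10.4303·1922.2 = 20049.2 kW

P = 20049.2 kW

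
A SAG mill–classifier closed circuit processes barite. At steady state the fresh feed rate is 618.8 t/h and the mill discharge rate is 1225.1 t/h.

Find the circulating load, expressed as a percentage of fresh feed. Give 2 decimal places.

Steady state: M = F + R.
R = M − F = 1225.1 − 618.8 = 606.3 t/h
CL = 100·R/F = 100·606.3/618.8 = 97.98 %

CL = 97.98 %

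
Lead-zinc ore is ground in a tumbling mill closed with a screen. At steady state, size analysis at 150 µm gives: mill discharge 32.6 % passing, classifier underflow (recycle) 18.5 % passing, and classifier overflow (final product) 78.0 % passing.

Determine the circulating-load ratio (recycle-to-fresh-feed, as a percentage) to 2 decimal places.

Two-product formula at 150 µm:
Fd + Rd = Ru + Fo ⇒ R/F = (o−d)/(d−u)
r = (78.0 − 32.6)/(32.6 − 18.5) = 45.4/14.1 = 3.2199
CL = 100·r = 321.99 %

CL = 321.99 %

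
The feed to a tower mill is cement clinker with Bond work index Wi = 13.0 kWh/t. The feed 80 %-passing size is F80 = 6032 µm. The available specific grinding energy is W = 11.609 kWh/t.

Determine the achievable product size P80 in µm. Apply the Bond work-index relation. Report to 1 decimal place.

P80 = 95.8 µm

W = 10·Wi·(P80^(-½) − F80^(-½))
1/√P80 = 1/√F80 + W/(10·Wi)
  = 11.6090/(10·13.0) + 1/√6032 = 0.089300 + 0.012876 = 0.102176
P80 = (1/0.102176)² = 9.7871² = 95.79 µm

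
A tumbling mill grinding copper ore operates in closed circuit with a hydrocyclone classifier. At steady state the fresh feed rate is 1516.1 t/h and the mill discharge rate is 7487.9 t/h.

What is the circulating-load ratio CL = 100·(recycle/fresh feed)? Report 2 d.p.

Discharge = new feed + return, hence
R = M − F = 7487.9 − 1516.1 = 5971.8 t/h
CL = 100·R/F = 100·5971.8/1516.1 = 393.89 %

CL = 393.89 %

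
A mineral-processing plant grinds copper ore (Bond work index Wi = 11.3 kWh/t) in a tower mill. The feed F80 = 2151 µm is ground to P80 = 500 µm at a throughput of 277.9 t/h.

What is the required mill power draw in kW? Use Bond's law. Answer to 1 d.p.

W = 10 Wi (P80^-0.5 − F80^-0.5)
W = 10·11.3·(1/√500 − 1/√2151) = 10·11.3·(0.023160) = 2.6171 kWh/t
P = W·T = 2.6171·277.9 = 727.3 kW

P = 727.3 kW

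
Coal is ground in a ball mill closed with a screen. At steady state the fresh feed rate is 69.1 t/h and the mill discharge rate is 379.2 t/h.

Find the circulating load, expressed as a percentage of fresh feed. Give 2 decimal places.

CL = 448.77 %

Steady state: M = F + R.
R = M − F = 379.2 − 69.1 = 310.1 t/h
CL = 100·R/F = 100·310.1/69.1 = 448.77 %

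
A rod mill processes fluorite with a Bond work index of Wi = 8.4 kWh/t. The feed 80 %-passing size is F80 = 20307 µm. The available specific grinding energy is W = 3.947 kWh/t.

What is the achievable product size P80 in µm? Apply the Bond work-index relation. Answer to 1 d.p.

W_Bond = 10·Wi·(1/√P₈₀ − 1/√F₈₀)
1/√P80 = 1/√F80 + W/(10·Wi)
  = 3.9470/(10·8.4) + 1/√20307 = 0.046988 + 0.007017 = 0.054006
P80 = (1/0.054006)² = 18.5166² = 342.87 µm

P80 = 342.9 µm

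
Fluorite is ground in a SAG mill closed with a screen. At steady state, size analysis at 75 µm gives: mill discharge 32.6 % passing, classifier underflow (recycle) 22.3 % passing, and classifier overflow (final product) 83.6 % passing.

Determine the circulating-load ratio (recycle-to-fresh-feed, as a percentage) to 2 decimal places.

CL = 495.15 %

Mass balance on the −75 µm fraction:
Fd + Rd = Ru + Fo ⇒ R/F = (o−d)/(d−u)
r = (83.6 − 32.6)/(32.6 − 22.3) = 51.0/10.3 = 4.9515
CL = 100·r = 495.15 %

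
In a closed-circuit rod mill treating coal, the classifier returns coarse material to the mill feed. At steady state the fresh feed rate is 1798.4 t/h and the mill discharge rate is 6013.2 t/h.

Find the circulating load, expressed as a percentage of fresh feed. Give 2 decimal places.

Steady state: M = F + R.
R = M − F = 6013.2 − 1798.4 = 4214.8 t/h
CL = 100·R/F = 100·4214.8/1798.4 = 234.36 %

CL = 234.36 %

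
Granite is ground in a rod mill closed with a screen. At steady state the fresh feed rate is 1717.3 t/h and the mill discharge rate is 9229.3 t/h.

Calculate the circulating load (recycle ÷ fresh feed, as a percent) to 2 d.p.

Mill node: discharge = fresh + recycle.
R = M − F = 9229.3 − 1717.3 = 7512.0 t/h
CL = 100·R/F = 100·7512.0/1717.3 = 437.43 %

CL = 437.43 %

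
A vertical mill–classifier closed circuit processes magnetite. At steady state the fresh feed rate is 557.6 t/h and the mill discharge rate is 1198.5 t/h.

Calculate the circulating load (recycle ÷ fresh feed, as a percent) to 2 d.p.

Mill node: discharge = fresh + recycle.
R = M − F = 1198.5 − 557.6 = 640.9 t/h
CL = 100·R/F = 100·640.9/557.6 = 114.94 %

CL = 114.94 %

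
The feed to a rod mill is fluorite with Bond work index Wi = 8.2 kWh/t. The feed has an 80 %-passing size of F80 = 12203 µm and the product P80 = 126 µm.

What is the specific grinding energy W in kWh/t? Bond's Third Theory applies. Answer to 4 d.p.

W = 6.5628 kWh/t

W_Bond = 10·Wi·(1/√P₈₀ − 1/√F₈₀)
1/√126 = 0.089087;  1/√12203 = 0.009052
W = 10·8.2·(0.089087 − 0.009052) = 6.5628 kWh/t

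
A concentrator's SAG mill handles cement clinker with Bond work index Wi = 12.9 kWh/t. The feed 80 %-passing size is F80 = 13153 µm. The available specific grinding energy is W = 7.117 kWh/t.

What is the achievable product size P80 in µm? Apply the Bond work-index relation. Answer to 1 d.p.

W = 10·Wi·[P80^(−½) − F80^(−½)]
⇒ 1/√P80 = W/(10 Wi) + 1/√F80
  = 7.1170/(10·12.9) + 1/√13153 = 0.055171 + 0.008719 = 0.063890
P80 = (1/0.063890)² = 15.6519² = 244.98 µm

P80 = 245.0 µm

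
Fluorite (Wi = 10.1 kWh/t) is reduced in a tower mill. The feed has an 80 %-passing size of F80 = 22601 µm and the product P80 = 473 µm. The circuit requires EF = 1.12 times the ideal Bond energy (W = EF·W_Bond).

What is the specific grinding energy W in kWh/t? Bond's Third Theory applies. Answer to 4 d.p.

W = 4.4488 kWh/t

W = 10 Wi (1/√P80 − 1/√F80)  [Bond]
1/√473 = 0.045980;  1/√22601 = 0.006652
W = 10·10.1·(0.045980 − 0.006652) = 3.9722 kWh/t
With EF = 1.12: W = 3.9722·1.12 = 4.4488 kWh/t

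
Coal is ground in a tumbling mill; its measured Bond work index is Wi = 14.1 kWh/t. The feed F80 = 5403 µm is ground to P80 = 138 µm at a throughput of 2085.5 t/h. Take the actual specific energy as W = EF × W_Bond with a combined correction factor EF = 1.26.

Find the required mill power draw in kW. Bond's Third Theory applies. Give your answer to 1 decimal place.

P = 26499.3 kW

W_Bond = 10·Wi·(1/√P₈₀ − 1/√F₈₀)
W = 10·14.1·(1/√138 − 1/√5403) = 10·14.1·(0.071521) = 10.0845 kWh/t
W_actual = 1.26 × 10.0845 = 12.7064 kWh/t
Mill draw = 12.7064 × 2085.5 = 26499.3 kW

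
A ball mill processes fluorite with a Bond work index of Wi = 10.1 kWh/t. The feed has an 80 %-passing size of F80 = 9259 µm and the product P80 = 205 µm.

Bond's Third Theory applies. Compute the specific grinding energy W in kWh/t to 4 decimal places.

W = 10 Wi (1/√P80 − 1/√F80)  [Bond]
1/√205 = 0.069843;  1/√9259 = 0.010392
W = 10·10.1·(0.069843 − 0.010392) = 6.0045 kWh/t

W = 6.0045 kWh/t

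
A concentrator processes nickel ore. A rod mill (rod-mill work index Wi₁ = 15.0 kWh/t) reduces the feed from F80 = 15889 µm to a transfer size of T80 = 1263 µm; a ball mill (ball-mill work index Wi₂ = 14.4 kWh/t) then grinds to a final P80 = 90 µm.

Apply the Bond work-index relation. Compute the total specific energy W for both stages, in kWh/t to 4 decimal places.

W = 10 Wi / √P80 − 10 Wi / √F80
Stage 1 (15889→1263 µm, Wi₁=15.0): W₁ = 10·15.0·(0.028138 − 0.007933) = 3.0308 kWh/t
Stage 2 (1263→90 µm, Wi₂=14.4): W₂ = 10·14.4·(0.105409 − 0.028138) = 11.1270 kWh/t
W = W₁ + W₂ = 3.0308 + 11.1270 = 14.1578 kWh/t

W = 14.1578 kWh/t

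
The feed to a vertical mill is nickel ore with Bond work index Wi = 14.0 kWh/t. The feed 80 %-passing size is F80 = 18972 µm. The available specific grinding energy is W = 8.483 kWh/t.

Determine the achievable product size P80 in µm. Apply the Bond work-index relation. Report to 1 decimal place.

P80 = 217.2 µm

W = 10·Wi·(P80^(-½) − F80^(-½))
⇒ 1/√P80 = W/(10·Wi) + 1/√F80
  = 8.4830/(10·14.0) + 1/√18972 = 0.060593 + 0.007260 = 0.067853
P80 = (1/0.067853)² = 14.7377² = 217.20 µm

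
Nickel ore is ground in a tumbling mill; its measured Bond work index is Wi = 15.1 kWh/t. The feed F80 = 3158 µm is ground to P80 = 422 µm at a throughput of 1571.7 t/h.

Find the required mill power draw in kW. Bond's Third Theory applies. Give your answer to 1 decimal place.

W = 10 Wi (P80^-0.5 − F80^-0.5)
W = 10·15.1·(1/√422 − 1/√3158) = 10·15.1·(0.030884) = 4.6635 kWh/t
Mill draw = 4.6635 × 1571.7 = 7329.7 kW

P = 7329.7 kW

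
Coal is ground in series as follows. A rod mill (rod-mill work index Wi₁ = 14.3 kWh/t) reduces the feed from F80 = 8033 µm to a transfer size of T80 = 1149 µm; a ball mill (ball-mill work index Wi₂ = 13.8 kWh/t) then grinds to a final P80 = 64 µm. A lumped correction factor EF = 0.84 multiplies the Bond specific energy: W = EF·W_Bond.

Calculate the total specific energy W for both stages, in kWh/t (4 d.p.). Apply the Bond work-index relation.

Bond: W = 10·Wi·(1/√P80 − 1/√F80)
Stage 1 (8033→1149 µm, Wi₁=14.3): W₁ = 10·14.3·(0.029501 − 0.011157) = 2.6232 kWh/t
Stage 2 (1149→64 µm, Wi₂=13.8): W₂ = 10·13.8·(0.125000 − 0.029501) = 13.1788 kWh/t
W = W₁ + W₂ = 2.6232 + 13.1788 = 15.8020 kWh/t
With EF = 0.84: W = 15.8020·0.84 = 13.2737 kWh/t

W = 13.2737 kWh/t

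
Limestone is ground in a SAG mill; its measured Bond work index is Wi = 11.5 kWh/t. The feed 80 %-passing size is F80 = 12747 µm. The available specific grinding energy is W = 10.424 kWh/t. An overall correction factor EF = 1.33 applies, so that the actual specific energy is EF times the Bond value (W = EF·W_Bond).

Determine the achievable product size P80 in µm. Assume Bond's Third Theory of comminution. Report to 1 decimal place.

P80 = 168.6 µm

W = 10·Wi·[P80^(−½) − F80^(−½)]
W_Bond = W / EF = 10.424 / 1.33 = 7.8376 kWh/t
P80^(−½) = W_Bond/(10 Wi) + F80^(−½)
  = 7.8376/(10·11.5) + 1/√12747 = 0.068153 + 0.008857 = 0.077010
P80 = (1/0.077010)² = 12.9853² = 168.62 µm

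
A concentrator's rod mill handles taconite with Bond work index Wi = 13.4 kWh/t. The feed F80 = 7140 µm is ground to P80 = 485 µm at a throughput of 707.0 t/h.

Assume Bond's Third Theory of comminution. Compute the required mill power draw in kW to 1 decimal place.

P = 3180.7 kW

W_Bond = 10·Wi·(1/√P₈₀ − 1/√F₈₀)
W = 10·13.4·(1/√485 − 1/√7140) = 10·13.4·(0.033573) = 4.4988 kWh/t
P = W·T = 4.4988·707.0 = 3180.7 kW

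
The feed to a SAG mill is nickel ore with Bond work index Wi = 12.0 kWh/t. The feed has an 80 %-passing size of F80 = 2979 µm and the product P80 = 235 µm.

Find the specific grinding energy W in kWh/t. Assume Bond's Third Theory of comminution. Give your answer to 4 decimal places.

W = 5.6293 kWh/t

Bond: W = 10·Wi·(1/√P80 − 1/√F80)
1/√235 = 0.065233;  1/√2979 = 0.018322
W = 10·12.0·(0.065233 − 0.018322) = 5.6293 kWh/t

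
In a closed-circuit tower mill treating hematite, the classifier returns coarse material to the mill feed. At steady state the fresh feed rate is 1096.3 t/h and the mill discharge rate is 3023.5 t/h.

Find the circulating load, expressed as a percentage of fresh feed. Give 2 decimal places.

CL = 175.79 %

Discharge = new feed + return, hence
R = M − F = 3023.5 − 1096.3 = 1927.2 t/h
CL = 100·R/F = 100·1927.2/1096.3 = 175.79 %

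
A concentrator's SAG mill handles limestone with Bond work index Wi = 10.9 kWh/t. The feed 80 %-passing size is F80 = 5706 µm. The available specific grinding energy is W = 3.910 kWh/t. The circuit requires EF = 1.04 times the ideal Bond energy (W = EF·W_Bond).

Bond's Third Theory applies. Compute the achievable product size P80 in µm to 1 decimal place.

W_Bond = 10·Wi·(1/√P₈₀ − 1/√F₈₀)
W_Bond = W / EF = 3.910 / 1.04 = 3.7596 kWh/t
P80^-0.5 = F80^-0.5 + W_Bond/(10 Wi)
  = 3.7596/(10·10.9) + 1/√5706 = 0.034492 + 0.013238 = 0.047730
P80 = (1/0.047730)² = 20.9511² = 438.95 µm

P80 = 438.9 µm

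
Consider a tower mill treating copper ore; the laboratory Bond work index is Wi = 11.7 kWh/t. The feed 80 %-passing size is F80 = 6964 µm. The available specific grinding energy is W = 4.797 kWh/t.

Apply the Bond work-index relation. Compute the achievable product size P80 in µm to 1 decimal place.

P80 = 356.2 µm

W = 10·Wi·(P80^(-½) − F80^(-½))
1/√P80 = 1/√F80 + W/(10·Wi)
  = 4.7970/(10·11.7) + 1/√6964 = 0.041000 + 0.011983 = 0.052983
P80 = (1/0.052983)² = 18.8739² = 356.23 µm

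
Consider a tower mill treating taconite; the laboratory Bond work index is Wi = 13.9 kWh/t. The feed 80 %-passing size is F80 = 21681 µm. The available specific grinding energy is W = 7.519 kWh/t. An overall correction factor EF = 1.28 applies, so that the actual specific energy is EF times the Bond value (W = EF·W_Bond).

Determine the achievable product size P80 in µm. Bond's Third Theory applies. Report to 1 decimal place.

W = 10·Wi·[P80^(−½) − F80^(−½)]
W_Bond = W / EF = 7.519 / 1.28 = 5.8742 kWh/t
⇒ 1/√P80 = W_Bond/(10·Wi) + 1/√F80
  = 5.8742/(10·13.9) + 1/√21681 = 0.042261 + 0.006791 = 0.049052
P80 = (1/0.049052)² = 20.3865² = 415.61 µm

P80 = 415.6 µm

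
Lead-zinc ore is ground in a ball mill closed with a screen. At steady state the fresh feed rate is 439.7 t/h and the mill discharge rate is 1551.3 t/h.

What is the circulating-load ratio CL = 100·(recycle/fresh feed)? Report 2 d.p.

Steady state: M = F + R.
R = M − F = 1551.3 − 439.7 = 1111.6 t/h
CL = 100·R/F = 100·1111.6/439.7 = 252.81 %

CL = 252.81 %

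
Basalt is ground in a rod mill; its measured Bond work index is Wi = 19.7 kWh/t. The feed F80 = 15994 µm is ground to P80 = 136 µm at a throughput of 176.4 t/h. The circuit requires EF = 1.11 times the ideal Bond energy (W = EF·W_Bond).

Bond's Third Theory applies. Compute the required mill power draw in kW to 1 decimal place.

W = 10 Wi / √P80 − 10 Wi / √F80
W = 10·19.7·(1/√136 − 1/√15994) = 10·19.7·(0.077842) = 15.3349 kWh/t
W_actual = 1.11 × 15.3349 = 17.0217 kWh/t
Power = W × throughput = 17.0217 kWh/t × 176.4 t/h = 3002.6 kW

P = 3002.6 kW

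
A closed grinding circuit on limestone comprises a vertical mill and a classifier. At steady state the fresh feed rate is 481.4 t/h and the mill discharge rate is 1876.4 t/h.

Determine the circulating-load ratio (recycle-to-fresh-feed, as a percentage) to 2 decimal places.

CL = 289.78 %

Steady state: M = F + R.
R = M − F = 1876.4 − 481.4 = 1395.0 t/h
CL = 100·R/F = 100·1395.0/481.4 = 289.78 %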